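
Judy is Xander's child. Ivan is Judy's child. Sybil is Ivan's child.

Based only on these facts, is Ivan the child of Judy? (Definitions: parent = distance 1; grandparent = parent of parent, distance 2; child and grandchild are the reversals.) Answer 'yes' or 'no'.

Reconstructing the parent chain from the given facts:
  Xander -> Judy -> Ivan -> Sybil
(each arrow means 'parent of the next')
Positions in the chain (0 = top):
  position of Xander: 0
  position of Judy: 1
  position of Ivan: 2
  position of Sybil: 3

Ivan is at position 2, Judy is at position 1; signed distance (j - i) = -1.
'child' requires j - i = -1. Actual distance is -1, so the relation HOLDS.

Answer: yes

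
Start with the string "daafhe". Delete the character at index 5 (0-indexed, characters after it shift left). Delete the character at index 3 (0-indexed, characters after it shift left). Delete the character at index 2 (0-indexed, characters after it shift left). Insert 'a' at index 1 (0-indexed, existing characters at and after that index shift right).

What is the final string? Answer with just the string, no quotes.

Applying each edit step by step:
Start: "daafhe"
Op 1 (delete idx 5 = 'e'): "daafhe" -> "daafh"
Op 2 (delete idx 3 = 'f'): "daafh" -> "daah"
Op 3 (delete idx 2 = 'a'): "daah" -> "dah"
Op 4 (insert 'a' at idx 1): "dah" -> "daah"

Answer: daah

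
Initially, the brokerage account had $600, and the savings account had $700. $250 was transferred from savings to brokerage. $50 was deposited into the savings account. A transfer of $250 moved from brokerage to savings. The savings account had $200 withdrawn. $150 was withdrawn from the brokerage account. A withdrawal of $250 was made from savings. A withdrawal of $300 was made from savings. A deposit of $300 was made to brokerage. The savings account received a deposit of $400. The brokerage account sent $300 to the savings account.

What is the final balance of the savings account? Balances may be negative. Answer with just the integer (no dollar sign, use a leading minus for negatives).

Tracking account balances step by step:
Start: brokerage=600, savings=700
Event 1 (transfer 250 savings -> brokerage): savings: 700 - 250 = 450, brokerage: 600 + 250 = 850. Balances: brokerage=850, savings=450
Event 2 (deposit 50 to savings): savings: 450 + 50 = 500. Balances: brokerage=850, savings=500
Event 3 (transfer 250 brokerage -> savings): brokerage: 850 - 250 = 600, savings: 500 + 250 = 750. Balances: brokerage=600, savings=750
Event 4 (withdraw 200 from savings): savings: 750 - 200 = 550. Balances: brokerage=600, savings=550
Event 5 (withdraw 150 from brokerage): brokerage: 600 - 150 = 450. Balances: brokerage=450, savings=550
Event 6 (withdraw 250 from savings): savings: 550 - 250 = 300. Balances: brokerage=450, savings=300
Event 7 (withdraw 300 from savings): savings: 300 - 300 = 0. Balances: brokerage=450, savings=0
Event 8 (deposit 300 to brokerage): brokerage: 450 + 300 = 750. Balances: brokerage=750, savings=0
Event 9 (deposit 400 to savings): savings: 0 + 400 = 400. Balances: brokerage=750, savings=400
Event 10 (transfer 300 brokerage -> savings): brokerage: 750 - 300 = 450, savings: 400 + 300 = 700. Balances: brokerage=450, savings=700

Final balance of savings: 700

Answer: 700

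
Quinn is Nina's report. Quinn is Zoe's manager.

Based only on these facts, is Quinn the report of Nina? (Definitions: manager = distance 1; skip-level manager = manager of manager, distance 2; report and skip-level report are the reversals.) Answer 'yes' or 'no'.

Answer: yes

Derivation:
Reconstructing the manager chain from the given facts:
  Nina -> Quinn -> Zoe
(each arrow means 'manager of the next')
Positions in the chain (0 = top):
  position of Nina: 0
  position of Quinn: 1
  position of Zoe: 2

Quinn is at position 1, Nina is at position 0; signed distance (j - i) = -1.
'report' requires j - i = -1. Actual distance is -1, so the relation HOLDS.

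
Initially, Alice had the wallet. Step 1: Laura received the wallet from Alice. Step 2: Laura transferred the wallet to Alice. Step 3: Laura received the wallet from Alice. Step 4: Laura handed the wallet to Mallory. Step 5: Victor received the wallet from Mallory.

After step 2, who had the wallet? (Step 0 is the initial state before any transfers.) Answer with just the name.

Answer: Alice

Derivation:
Tracking the wallet holder through step 2:
After step 0 (start): Alice
After step 1: Laura
After step 2: Alice

At step 2, the holder is Alice.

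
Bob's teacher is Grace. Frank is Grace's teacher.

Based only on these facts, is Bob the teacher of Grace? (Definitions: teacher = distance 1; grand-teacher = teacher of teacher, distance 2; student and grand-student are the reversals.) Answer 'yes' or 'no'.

Answer: no

Derivation:
Reconstructing the teacher chain from the given facts:
  Frank -> Grace -> Bob
(each arrow means 'teacher of the next')
Positions in the chain (0 = top):
  position of Frank: 0
  position of Grace: 1
  position of Bob: 2

Bob is at position 2, Grace is at position 1; signed distance (j - i) = -1.
'teacher' requires j - i = 1. Actual distance is -1, so the relation does NOT hold.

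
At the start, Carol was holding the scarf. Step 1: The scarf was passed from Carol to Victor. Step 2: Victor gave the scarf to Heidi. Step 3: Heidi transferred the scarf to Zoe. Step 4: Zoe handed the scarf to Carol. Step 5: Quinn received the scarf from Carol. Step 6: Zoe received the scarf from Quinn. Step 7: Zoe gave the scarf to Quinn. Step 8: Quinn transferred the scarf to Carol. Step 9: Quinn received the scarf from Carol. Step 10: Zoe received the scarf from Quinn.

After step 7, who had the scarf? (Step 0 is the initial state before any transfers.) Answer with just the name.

Tracking the scarf holder through step 7:
After step 0 (start): Carol
After step 1: Victor
After step 2: Heidi
After step 3: Zoe
After step 4: Carol
After step 5: Quinn
After step 6: Zoe
After step 7: Quinn

At step 7, the holder is Quinn.

Answer: Quinn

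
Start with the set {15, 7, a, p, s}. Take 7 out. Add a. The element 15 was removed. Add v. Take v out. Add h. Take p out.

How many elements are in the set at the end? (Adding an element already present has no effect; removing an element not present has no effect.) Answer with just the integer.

Answer: 3

Derivation:
Tracking the set through each operation:
Start: {15, 7, a, p, s}
Event 1 (remove 7): removed. Set: {15, a, p, s}
Event 2 (add a): already present, no change. Set: {15, a, p, s}
Event 3 (remove 15): removed. Set: {a, p, s}
Event 4 (add v): added. Set: {a, p, s, v}
Event 5 (remove v): removed. Set: {a, p, s}
Event 6 (add h): added. Set: {a, h, p, s}
Event 7 (remove p): removed. Set: {a, h, s}

Final set: {a, h, s} (size 3)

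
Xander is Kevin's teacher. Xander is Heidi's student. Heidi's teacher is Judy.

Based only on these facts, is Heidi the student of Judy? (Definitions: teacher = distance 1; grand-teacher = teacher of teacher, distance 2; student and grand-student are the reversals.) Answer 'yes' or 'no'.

Reconstructing the teacher chain from the given facts:
  Judy -> Heidi -> Xander -> Kevin
(each arrow means 'teacher of the next')
Positions in the chain (0 = top):
  position of Judy: 0
  position of Heidi: 1
  position of Xander: 2
  position of Kevin: 3

Heidi is at position 1, Judy is at position 0; signed distance (j - i) = -1.
'student' requires j - i = -1. Actual distance is -1, so the relation HOLDS.

Answer: yes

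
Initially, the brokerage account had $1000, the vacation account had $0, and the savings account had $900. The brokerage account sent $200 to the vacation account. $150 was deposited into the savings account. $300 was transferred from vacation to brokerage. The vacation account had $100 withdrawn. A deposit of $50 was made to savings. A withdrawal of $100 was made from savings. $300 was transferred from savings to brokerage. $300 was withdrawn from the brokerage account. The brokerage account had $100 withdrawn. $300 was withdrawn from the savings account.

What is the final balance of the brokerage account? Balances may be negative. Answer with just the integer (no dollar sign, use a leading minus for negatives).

Answer: 1000

Derivation:
Tracking account balances step by step:
Start: brokerage=1000, vacation=0, savings=900
Event 1 (transfer 200 brokerage -> vacation): brokerage: 1000 - 200 = 800, vacation: 0 + 200 = 200. Balances: brokerage=800, vacation=200, savings=900
Event 2 (deposit 150 to savings): savings: 900 + 150 = 1050. Balances: brokerage=800, vacation=200, savings=1050
Event 3 (transfer 300 vacation -> brokerage): vacation: 200 - 300 = -100, brokerage: 800 + 300 = 1100. Balances: brokerage=1100, vacation=-100, savings=1050
Event 4 (withdraw 100 from vacation): vacation: -100 - 100 = -200. Balances: brokerage=1100, vacation=-200, savings=1050
Event 5 (deposit 50 to savings): savings: 1050 + 50 = 1100. Balances: brokerage=1100, vacation=-200, savings=1100
Event 6 (withdraw 100 from savings): savings: 1100 - 100 = 1000. Balances: brokerage=1100, vacation=-200, savings=1000
Event 7 (transfer 300 savings -> brokerage): savings: 1000 - 300 = 700, brokerage: 1100 + 300 = 1400. Balances: brokerage=1400, vacation=-200, savings=700
Event 8 (withdraw 300 from brokerage): brokerage: 1400 - 300 = 1100. Balances: brokerage=1100, vacation=-200, savings=700
Event 9 (withdraw 100 from brokerage): brokerage: 1100 - 100 = 1000. Balances: brokerage=1000, vacation=-200, savings=700
Event 10 (withdraw 300 from savings): savings: 700 - 300 = 400. Balances: brokerage=1000, vacation=-200, savings=400

Final balance of brokerage: 1000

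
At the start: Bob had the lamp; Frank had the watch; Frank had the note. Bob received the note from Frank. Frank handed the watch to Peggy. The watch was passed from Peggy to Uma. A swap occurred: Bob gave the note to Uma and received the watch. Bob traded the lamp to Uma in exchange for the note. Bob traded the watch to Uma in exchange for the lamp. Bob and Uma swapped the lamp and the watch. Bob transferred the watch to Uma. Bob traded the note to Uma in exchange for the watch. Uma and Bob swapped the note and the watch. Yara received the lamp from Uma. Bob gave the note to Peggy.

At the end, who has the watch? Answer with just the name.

Answer: Uma

Derivation:
Tracking all object holders:
Start: lamp:Bob, watch:Frank, note:Frank
Event 1 (give note: Frank -> Bob). State: lamp:Bob, watch:Frank, note:Bob
Event 2 (give watch: Frank -> Peggy). State: lamp:Bob, watch:Peggy, note:Bob
Event 3 (give watch: Peggy -> Uma). State: lamp:Bob, watch:Uma, note:Bob
Event 4 (swap note<->watch: now note:Uma, watch:Bob). State: lamp:Bob, watch:Bob, note:Uma
Event 5 (swap lamp<->note: now lamp:Uma, note:Bob). State: lamp:Uma, watch:Bob, note:Bob
Event 6 (swap watch<->lamp: now watch:Uma, lamp:Bob). State: lamp:Bob, watch:Uma, note:Bob
Event 7 (swap lamp<->watch: now lamp:Uma, watch:Bob). State: lamp:Uma, watch:Bob, note:Bob
Event 8 (give watch: Bob -> Uma). State: lamp:Uma, watch:Uma, note:Bob
Event 9 (swap note<->watch: now note:Uma, watch:Bob). State: lamp:Uma, watch:Bob, note:Uma
Event 10 (swap note<->watch: now note:Bob, watch:Uma). State: lamp:Uma, watch:Uma, note:Bob
Event 11 (give lamp: Uma -> Yara). State: lamp:Yara, watch:Uma, note:Bob
Event 12 (give note: Bob -> Peggy). State: lamp:Yara, watch:Uma, note:Peggy

Final state: lamp:Yara, watch:Uma, note:Peggy
The watch is held by Uma.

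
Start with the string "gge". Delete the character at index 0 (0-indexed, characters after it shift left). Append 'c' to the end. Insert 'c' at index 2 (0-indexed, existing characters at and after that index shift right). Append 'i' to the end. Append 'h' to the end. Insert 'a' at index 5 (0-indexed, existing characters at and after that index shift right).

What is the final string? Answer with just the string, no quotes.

Answer: gecciah

Derivation:
Applying each edit step by step:
Start: "gge"
Op 1 (delete idx 0 = 'g'): "gge" -> "ge"
Op 2 (append 'c'): "ge" -> "gec"
Op 3 (insert 'c' at idx 2): "gec" -> "gecc"
Op 4 (append 'i'): "gecc" -> "gecci"
Op 5 (append 'h'): "gecci" -> "geccih"
Op 6 (insert 'a' at idx 5): "geccih" -> "gecciah"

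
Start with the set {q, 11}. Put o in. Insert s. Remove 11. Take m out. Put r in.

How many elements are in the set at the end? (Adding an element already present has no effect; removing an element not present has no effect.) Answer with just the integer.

Answer: 4

Derivation:
Tracking the set through each operation:
Start: {11, q}
Event 1 (add o): added. Set: {11, o, q}
Event 2 (add s): added. Set: {11, o, q, s}
Event 3 (remove 11): removed. Set: {o, q, s}
Event 4 (remove m): not present, no change. Set: {o, q, s}
Event 5 (add r): added. Set: {o, q, r, s}

Final set: {o, q, r, s} (size 4)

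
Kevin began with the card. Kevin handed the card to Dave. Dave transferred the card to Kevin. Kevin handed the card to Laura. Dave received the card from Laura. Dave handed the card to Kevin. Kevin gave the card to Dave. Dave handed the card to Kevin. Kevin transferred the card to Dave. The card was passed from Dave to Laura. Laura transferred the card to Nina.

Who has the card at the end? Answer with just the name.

Answer: Nina

Derivation:
Tracking the card through each event:
Start: Kevin has the card.
After event 1: Dave has the card.
After event 2: Kevin has the card.
After event 3: Laura has the card.
After event 4: Dave has the card.
After event 5: Kevin has the card.
After event 6: Dave has the card.
After event 7: Kevin has the card.
After event 8: Dave has the card.
After event 9: Laura has the card.
After event 10: Nina has the card.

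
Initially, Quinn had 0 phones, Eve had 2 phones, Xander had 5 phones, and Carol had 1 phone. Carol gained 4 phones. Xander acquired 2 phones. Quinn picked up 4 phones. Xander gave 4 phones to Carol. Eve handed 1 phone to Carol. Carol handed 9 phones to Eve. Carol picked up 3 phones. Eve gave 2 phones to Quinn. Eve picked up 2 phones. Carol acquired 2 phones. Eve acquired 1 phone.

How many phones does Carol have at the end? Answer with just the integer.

Answer: 6

Derivation:
Tracking counts step by step:
Start: Quinn=0, Eve=2, Xander=5, Carol=1
Event 1 (Carol +4): Carol: 1 -> 5. State: Quinn=0, Eve=2, Xander=5, Carol=5
Event 2 (Xander +2): Xander: 5 -> 7. State: Quinn=0, Eve=2, Xander=7, Carol=5
Event 3 (Quinn +4): Quinn: 0 -> 4. State: Quinn=4, Eve=2, Xander=7, Carol=5
Event 4 (Xander -> Carol, 4): Xander: 7 -> 3, Carol: 5 -> 9. State: Quinn=4, Eve=2, Xander=3, Carol=9
Event 5 (Eve -> Carol, 1): Eve: 2 -> 1, Carol: 9 -> 10. State: Quinn=4, Eve=1, Xander=3, Carol=10
Event 6 (Carol -> Eve, 9): Carol: 10 -> 1, Eve: 1 -> 10. State: Quinn=4, Eve=10, Xander=3, Carol=1
Event 7 (Carol +3): Carol: 1 -> 4. State: Quinn=4, Eve=10, Xander=3, Carol=4
Event 8 (Eve -> Quinn, 2): Eve: 10 -> 8, Quinn: 4 -> 6. State: Quinn=6, Eve=8, Xander=3, Carol=4
Event 9 (Eve +2): Eve: 8 -> 10. State: Quinn=6, Eve=10, Xander=3, Carol=4
Event 10 (Carol +2): Carol: 4 -> 6. State: Quinn=6, Eve=10, Xander=3, Carol=6
Event 11 (Eve +1): Eve: 10 -> 11. State: Quinn=6, Eve=11, Xander=3, Carol=6

Carol's final count: 6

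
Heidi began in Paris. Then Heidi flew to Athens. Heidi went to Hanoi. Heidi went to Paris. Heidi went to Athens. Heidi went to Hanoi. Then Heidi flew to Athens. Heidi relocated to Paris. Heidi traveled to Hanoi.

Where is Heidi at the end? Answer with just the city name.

Answer: Hanoi

Derivation:
Tracking Heidi's location:
Start: Heidi is in Paris.
After move 1: Paris -> Athens. Heidi is in Athens.
After move 2: Athens -> Hanoi. Heidi is in Hanoi.
After move 3: Hanoi -> Paris. Heidi is in Paris.
After move 4: Paris -> Athens. Heidi is in Athens.
After move 5: Athens -> Hanoi. Heidi is in Hanoi.
After move 6: Hanoi -> Athens. Heidi is in Athens.
After move 7: Athens -> Paris. Heidi is in Paris.
After move 8: Paris -> Hanoi. Heidi is in Hanoi.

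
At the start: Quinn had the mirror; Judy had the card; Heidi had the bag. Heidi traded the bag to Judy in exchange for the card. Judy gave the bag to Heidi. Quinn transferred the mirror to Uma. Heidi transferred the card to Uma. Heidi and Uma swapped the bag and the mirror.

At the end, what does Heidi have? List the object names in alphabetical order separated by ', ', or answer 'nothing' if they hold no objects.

Answer: mirror

Derivation:
Tracking all object holders:
Start: mirror:Quinn, card:Judy, bag:Heidi
Event 1 (swap bag<->card: now bag:Judy, card:Heidi). State: mirror:Quinn, card:Heidi, bag:Judy
Event 2 (give bag: Judy -> Heidi). State: mirror:Quinn, card:Heidi, bag:Heidi
Event 3 (give mirror: Quinn -> Uma). State: mirror:Uma, card:Heidi, bag:Heidi
Event 4 (give card: Heidi -> Uma). State: mirror:Uma, card:Uma, bag:Heidi
Event 5 (swap bag<->mirror: now bag:Uma, mirror:Heidi). State: mirror:Heidi, card:Uma, bag:Uma

Final state: mirror:Heidi, card:Uma, bag:Uma
Heidi holds: mirror.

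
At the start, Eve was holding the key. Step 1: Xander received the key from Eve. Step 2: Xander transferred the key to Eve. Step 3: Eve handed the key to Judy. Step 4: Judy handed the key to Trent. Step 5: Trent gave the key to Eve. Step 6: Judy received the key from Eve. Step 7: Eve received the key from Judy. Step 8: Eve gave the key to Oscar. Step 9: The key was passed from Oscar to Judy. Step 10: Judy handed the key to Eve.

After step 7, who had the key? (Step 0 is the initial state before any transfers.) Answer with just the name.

Answer: Eve

Derivation:
Tracking the key holder through step 7:
After step 0 (start): Eve
After step 1: Xander
After step 2: Eve
After step 3: Judy
After step 4: Trent
After step 5: Eve
After step 6: Judy
After step 7: Eve

At step 7, the holder is Eve.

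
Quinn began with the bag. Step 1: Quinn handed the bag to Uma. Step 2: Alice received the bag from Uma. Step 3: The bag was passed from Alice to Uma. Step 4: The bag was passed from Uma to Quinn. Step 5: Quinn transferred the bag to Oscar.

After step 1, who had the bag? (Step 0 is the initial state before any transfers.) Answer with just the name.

Answer: Uma

Derivation:
Tracking the bag holder through step 1:
After step 0 (start): Quinn
After step 1: Uma

At step 1, the holder is Uma.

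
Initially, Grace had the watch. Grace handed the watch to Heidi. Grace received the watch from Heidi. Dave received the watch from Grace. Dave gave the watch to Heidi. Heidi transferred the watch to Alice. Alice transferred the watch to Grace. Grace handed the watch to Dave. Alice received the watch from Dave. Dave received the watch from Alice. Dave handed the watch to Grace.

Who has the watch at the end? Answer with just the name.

Tracking the watch through each event:
Start: Grace has the watch.
After event 1: Heidi has the watch.
After event 2: Grace has the watch.
After event 3: Dave has the watch.
After event 4: Heidi has the watch.
After event 5: Alice has the watch.
After event 6: Grace has the watch.
After event 7: Dave has the watch.
After event 8: Alice has the watch.
After event 9: Dave has the watch.
After event 10: Grace has the watch.

Answer: Grace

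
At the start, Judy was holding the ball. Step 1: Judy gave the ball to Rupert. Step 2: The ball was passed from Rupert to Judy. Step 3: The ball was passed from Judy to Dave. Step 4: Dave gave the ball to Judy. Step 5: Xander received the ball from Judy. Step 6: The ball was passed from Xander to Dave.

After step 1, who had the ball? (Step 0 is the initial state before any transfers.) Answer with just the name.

Tracking the ball holder through step 1:
After step 0 (start): Judy
After step 1: Rupert

At step 1, the holder is Rupert.

Answer: Rupert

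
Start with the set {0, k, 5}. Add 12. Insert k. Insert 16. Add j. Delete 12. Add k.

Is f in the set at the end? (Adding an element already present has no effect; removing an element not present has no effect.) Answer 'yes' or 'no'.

Tracking the set through each operation:
Start: {0, 5, k}
Event 1 (add 12): added. Set: {0, 12, 5, k}
Event 2 (add k): already present, no change. Set: {0, 12, 5, k}
Event 3 (add 16): added. Set: {0, 12, 16, 5, k}
Event 4 (add j): added. Set: {0, 12, 16, 5, j, k}
Event 5 (remove 12): removed. Set: {0, 16, 5, j, k}
Event 6 (add k): already present, no change. Set: {0, 16, 5, j, k}

Final set: {0, 16, 5, j, k} (size 5)
f is NOT in the final set.

Answer: no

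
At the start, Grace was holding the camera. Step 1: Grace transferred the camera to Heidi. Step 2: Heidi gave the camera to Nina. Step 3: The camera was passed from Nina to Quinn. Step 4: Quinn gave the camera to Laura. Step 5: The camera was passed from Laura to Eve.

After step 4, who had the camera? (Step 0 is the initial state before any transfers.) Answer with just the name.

Answer: Laura

Derivation:
Tracking the camera holder through step 4:
After step 0 (start): Grace
After step 1: Heidi
After step 2: Nina
After step 3: Quinn
After step 4: Laura

At step 4, the holder is Laura.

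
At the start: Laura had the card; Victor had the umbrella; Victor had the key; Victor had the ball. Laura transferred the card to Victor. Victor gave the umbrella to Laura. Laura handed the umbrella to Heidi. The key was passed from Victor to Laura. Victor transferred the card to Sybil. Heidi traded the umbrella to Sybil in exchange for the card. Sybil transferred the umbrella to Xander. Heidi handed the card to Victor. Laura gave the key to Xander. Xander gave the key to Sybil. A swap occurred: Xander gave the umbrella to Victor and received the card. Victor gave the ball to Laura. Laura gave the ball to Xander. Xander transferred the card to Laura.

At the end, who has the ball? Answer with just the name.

Tracking all object holders:
Start: card:Laura, umbrella:Victor, key:Victor, ball:Victor
Event 1 (give card: Laura -> Victor). State: card:Victor, umbrella:Victor, key:Victor, ball:Victor
Event 2 (give umbrella: Victor -> Laura). State: card:Victor, umbrella:Laura, key:Victor, ball:Victor
Event 3 (give umbrella: Laura -> Heidi). State: card:Victor, umbrella:Heidi, key:Victor, ball:Victor
Event 4 (give key: Victor -> Laura). State: card:Victor, umbrella:Heidi, key:Laura, ball:Victor
Event 5 (give card: Victor -> Sybil). State: card:Sybil, umbrella:Heidi, key:Laura, ball:Victor
Event 6 (swap umbrella<->card: now umbrella:Sybil, card:Heidi). State: card:Heidi, umbrella:Sybil, key:Laura, ball:Victor
Event 7 (give umbrella: Sybil -> Xander). State: card:Heidi, umbrella:Xander, key:Laura, ball:Victor
Event 8 (give card: Heidi -> Victor). State: card:Victor, umbrella:Xander, key:Laura, ball:Victor
Event 9 (give key: Laura -> Xander). State: card:Victor, umbrella:Xander, key:Xander, ball:Victor
Event 10 (give key: Xander -> Sybil). State: card:Victor, umbrella:Xander, key:Sybil, ball:Victor
Event 11 (swap umbrella<->card: now umbrella:Victor, card:Xander). State: card:Xander, umbrella:Victor, key:Sybil, ball:Victor
Event 12 (give ball: Victor -> Laura). State: card:Xander, umbrella:Victor, key:Sybil, ball:Laura
Event 13 (give ball: Laura -> Xander). State: card:Xander, umbrella:Victor, key:Sybil, ball:Xander
Event 14 (give card: Xander -> Laura). State: card:Laura, umbrella:Victor, key:Sybil, ball:Xander

Final state: card:Laura, umbrella:Victor, key:Sybil, ball:Xander
The ball is held by Xander.

Answer: Xander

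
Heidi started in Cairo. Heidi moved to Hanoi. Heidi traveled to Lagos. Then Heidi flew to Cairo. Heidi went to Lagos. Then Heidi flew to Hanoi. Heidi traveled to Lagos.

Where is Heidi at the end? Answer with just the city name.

Answer: Lagos

Derivation:
Tracking Heidi's location:
Start: Heidi is in Cairo.
After move 1: Cairo -> Hanoi. Heidi is in Hanoi.
After move 2: Hanoi -> Lagos. Heidi is in Lagos.
After move 3: Lagos -> Cairo. Heidi is in Cairo.
After move 4: Cairo -> Lagos. Heidi is in Lagos.
After move 5: Lagos -> Hanoi. Heidi is in Hanoi.
After move 6: Hanoi -> Lagos. Heidi is in Lagos.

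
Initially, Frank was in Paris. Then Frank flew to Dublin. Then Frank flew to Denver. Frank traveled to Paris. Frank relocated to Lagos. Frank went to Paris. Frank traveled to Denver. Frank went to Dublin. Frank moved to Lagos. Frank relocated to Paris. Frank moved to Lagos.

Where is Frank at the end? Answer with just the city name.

Answer: Lagos

Derivation:
Tracking Frank's location:
Start: Frank is in Paris.
After move 1: Paris -> Dublin. Frank is in Dublin.
After move 2: Dublin -> Denver. Frank is in Denver.
After move 3: Denver -> Paris. Frank is in Paris.
After move 4: Paris -> Lagos. Frank is in Lagos.
After move 5: Lagos -> Paris. Frank is in Paris.
After move 6: Paris -> Denver. Frank is in Denver.
After move 7: Denver -> Dublin. Frank is in Dublin.
After move 8: Dublin -> Lagos. Frank is in Lagos.
After move 9: Lagos -> Paris. Frank is in Paris.
After move 10: Paris -> Lagos. Frank is in Lagos.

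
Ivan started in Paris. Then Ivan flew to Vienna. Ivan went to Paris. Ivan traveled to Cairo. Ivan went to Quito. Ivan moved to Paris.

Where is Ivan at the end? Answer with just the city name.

Answer: Paris

Derivation:
Tracking Ivan's location:
Start: Ivan is in Paris.
After move 1: Paris -> Vienna. Ivan is in Vienna.
After move 2: Vienna -> Paris. Ivan is in Paris.
After move 3: Paris -> Cairo. Ivan is in Cairo.
After move 4: Cairo -> Quito. Ivan is in Quito.
After move 5: Quito -> Paris. Ivan is in Paris.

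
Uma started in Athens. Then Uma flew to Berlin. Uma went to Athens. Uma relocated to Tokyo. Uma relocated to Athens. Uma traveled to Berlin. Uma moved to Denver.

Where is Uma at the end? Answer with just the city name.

Answer: Denver

Derivation:
Tracking Uma's location:
Start: Uma is in Athens.
After move 1: Athens -> Berlin. Uma is in Berlin.
After move 2: Berlin -> Athens. Uma is in Athens.
After move 3: Athens -> Tokyo. Uma is in Tokyo.
After move 4: Tokyo -> Athens. Uma is in Athens.
After move 5: Athens -> Berlin. Uma is in Berlin.
After move 6: Berlin -> Denver. Uma is in Denver.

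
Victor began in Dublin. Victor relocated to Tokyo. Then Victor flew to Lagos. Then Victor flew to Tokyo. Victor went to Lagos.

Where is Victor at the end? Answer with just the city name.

Answer: Lagos

Derivation:
Tracking Victor's location:
Start: Victor is in Dublin.
After move 1: Dublin -> Tokyo. Victor is in Tokyo.
After move 2: Tokyo -> Lagos. Victor is in Lagos.
After move 3: Lagos -> Tokyo. Victor is in Tokyo.
After move 4: Tokyo -> Lagos. Victor is in Lagos.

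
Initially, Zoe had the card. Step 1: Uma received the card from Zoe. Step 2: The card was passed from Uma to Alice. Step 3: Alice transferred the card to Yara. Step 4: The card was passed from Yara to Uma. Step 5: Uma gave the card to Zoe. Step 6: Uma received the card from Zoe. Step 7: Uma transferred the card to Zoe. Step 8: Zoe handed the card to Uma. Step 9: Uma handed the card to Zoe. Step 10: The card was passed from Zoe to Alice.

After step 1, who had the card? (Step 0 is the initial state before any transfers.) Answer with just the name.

Tracking the card holder through step 1:
After step 0 (start): Zoe
After step 1: Uma

At step 1, the holder is Uma.

Answer: Uma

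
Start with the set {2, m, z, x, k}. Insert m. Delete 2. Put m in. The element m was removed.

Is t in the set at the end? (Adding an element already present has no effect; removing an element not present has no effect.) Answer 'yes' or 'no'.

Answer: no

Derivation:
Tracking the set through each operation:
Start: {2, k, m, x, z}
Event 1 (add m): already present, no change. Set: {2, k, m, x, z}
Event 2 (remove 2): removed. Set: {k, m, x, z}
Event 3 (add m): already present, no change. Set: {k, m, x, z}
Event 4 (remove m): removed. Set: {k, x, z}

Final set: {k, x, z} (size 3)
t is NOT in the final set.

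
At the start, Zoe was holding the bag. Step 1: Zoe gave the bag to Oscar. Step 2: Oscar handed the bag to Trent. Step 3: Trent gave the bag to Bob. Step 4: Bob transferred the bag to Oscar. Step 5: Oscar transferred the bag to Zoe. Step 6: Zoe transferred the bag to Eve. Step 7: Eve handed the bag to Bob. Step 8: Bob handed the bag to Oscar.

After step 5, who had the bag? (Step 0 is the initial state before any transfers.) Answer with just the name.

Answer: Zoe

Derivation:
Tracking the bag holder through step 5:
After step 0 (start): Zoe
After step 1: Oscar
After step 2: Trent
After step 3: Bob
After step 4: Oscar
After step 5: Zoe

At step 5, the holder is Zoe.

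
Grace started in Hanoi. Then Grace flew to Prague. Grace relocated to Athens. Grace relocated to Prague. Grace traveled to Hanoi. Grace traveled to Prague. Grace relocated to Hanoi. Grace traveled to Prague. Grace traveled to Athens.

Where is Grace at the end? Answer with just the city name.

Answer: Athens

Derivation:
Tracking Grace's location:
Start: Grace is in Hanoi.
After move 1: Hanoi -> Prague. Grace is in Prague.
After move 2: Prague -> Athens. Grace is in Athens.
After move 3: Athens -> Prague. Grace is in Prague.
After move 4: Prague -> Hanoi. Grace is in Hanoi.
After move 5: Hanoi -> Prague. Grace is in Prague.
After move 6: Prague -> Hanoi. Grace is in Hanoi.
After move 7: Hanoi -> Prague. Grace is in Prague.
After move 8: Prague -> Athens. Grace is in Athens.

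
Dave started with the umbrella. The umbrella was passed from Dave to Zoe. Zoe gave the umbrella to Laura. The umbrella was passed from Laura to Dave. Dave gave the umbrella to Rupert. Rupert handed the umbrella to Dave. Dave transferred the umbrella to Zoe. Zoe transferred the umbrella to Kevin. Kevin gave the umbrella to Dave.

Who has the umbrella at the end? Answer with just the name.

Tracking the umbrella through each event:
Start: Dave has the umbrella.
After event 1: Zoe has the umbrella.
After event 2: Laura has the umbrella.
After event 3: Dave has the umbrella.
After event 4: Rupert has the umbrella.
After event 5: Dave has the umbrella.
After event 6: Zoe has the umbrella.
After event 7: Kevin has the umbrella.
After event 8: Dave has the umbrella.

Answer: Dave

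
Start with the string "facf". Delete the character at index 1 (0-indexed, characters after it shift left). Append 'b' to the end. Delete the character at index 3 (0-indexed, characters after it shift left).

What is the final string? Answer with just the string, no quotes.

Applying each edit step by step:
Start: "facf"
Op 1 (delete idx 1 = 'a'): "facf" -> "fcf"
Op 2 (append 'b'): "fcf" -> "fcfb"
Op 3 (delete idx 3 = 'b'): "fcfb" -> "fcf"

Answer: fcf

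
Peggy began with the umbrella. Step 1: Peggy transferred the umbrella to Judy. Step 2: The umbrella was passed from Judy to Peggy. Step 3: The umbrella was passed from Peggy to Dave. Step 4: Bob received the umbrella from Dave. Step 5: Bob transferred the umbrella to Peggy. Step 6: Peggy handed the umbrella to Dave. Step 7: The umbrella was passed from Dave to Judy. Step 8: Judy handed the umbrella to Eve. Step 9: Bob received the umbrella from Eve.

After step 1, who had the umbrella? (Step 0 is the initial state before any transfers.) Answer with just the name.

Tracking the umbrella holder through step 1:
After step 0 (start): Peggy
After step 1: Judy

At step 1, the holder is Judy.

Answer: Judy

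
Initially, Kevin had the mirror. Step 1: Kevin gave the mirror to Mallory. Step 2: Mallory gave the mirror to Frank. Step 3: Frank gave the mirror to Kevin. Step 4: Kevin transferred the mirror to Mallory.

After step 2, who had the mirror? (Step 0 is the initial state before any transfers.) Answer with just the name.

Answer: Frank

Derivation:
Tracking the mirror holder through step 2:
After step 0 (start): Kevin
After step 1: Mallory
After step 2: Frank

At step 2, the holder is Frank.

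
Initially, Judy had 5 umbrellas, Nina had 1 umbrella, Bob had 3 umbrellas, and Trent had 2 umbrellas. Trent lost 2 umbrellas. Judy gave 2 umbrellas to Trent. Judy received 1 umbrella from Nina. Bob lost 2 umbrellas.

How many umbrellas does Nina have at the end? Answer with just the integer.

Answer: 0

Derivation:
Tracking counts step by step:
Start: Judy=5, Nina=1, Bob=3, Trent=2
Event 1 (Trent -2): Trent: 2 -> 0. State: Judy=5, Nina=1, Bob=3, Trent=0
Event 2 (Judy -> Trent, 2): Judy: 5 -> 3, Trent: 0 -> 2. State: Judy=3, Nina=1, Bob=3, Trent=2
Event 3 (Nina -> Judy, 1): Nina: 1 -> 0, Judy: 3 -> 4. State: Judy=4, Nina=0, Bob=3, Trent=2
Event 4 (Bob -2): Bob: 3 -> 1. State: Judy=4, Nina=0, Bob=1, Trent=2

Nina's final count: 0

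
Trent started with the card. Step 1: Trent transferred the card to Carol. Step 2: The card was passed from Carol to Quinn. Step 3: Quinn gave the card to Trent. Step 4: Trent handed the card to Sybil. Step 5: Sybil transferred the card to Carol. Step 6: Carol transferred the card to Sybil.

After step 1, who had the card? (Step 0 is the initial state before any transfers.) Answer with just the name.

Tracking the card holder through step 1:
After step 0 (start): Trent
After step 1: Carol

At step 1, the holder is Carol.

Answer: Carol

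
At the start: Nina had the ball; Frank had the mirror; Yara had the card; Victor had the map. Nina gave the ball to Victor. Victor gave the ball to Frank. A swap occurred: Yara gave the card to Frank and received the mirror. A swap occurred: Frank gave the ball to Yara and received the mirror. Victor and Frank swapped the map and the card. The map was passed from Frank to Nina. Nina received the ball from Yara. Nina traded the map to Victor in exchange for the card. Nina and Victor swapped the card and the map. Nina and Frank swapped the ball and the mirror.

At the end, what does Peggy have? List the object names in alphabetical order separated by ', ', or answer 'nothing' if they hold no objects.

Tracking all object holders:
Start: ball:Nina, mirror:Frank, card:Yara, map:Victor
Event 1 (give ball: Nina -> Victor). State: ball:Victor, mirror:Frank, card:Yara, map:Victor
Event 2 (give ball: Victor -> Frank). State: ball:Frank, mirror:Frank, card:Yara, map:Victor
Event 3 (swap card<->mirror: now card:Frank, mirror:Yara). State: ball:Frank, mirror:Yara, card:Frank, map:Victor
Event 4 (swap ball<->mirror: now ball:Yara, mirror:Frank). State: ball:Yara, mirror:Frank, card:Frank, map:Victor
Event 5 (swap map<->card: now map:Frank, card:Victor). State: ball:Yara, mirror:Frank, card:Victor, map:Frank
Event 6 (give map: Frank -> Nina). State: ball:Yara, mirror:Frank, card:Victor, map:Nina
Event 7 (give ball: Yara -> Nina). State: ball:Nina, mirror:Frank, card:Victor, map:Nina
Event 8 (swap map<->card: now map:Victor, card:Nina). State: ball:Nina, mirror:Frank, card:Nina, map:Victor
Event 9 (swap card<->map: now card:Victor, map:Nina). State: ball:Nina, mirror:Frank, card:Victor, map:Nina
Event 10 (swap ball<->mirror: now ball:Frank, mirror:Nina). State: ball:Frank, mirror:Nina, card:Victor, map:Nina

Final state: ball:Frank, mirror:Nina, card:Victor, map:Nina
Peggy holds: (nothing).

Answer: nothing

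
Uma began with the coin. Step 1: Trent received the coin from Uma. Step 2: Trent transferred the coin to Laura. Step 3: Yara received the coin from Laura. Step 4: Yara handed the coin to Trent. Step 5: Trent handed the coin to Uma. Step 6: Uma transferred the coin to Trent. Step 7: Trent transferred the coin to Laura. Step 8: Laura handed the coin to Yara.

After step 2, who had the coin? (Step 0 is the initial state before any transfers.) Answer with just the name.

Tracking the coin holder through step 2:
After step 0 (start): Uma
After step 1: Trent
After step 2: Laura

At step 2, the holder is Laura.

Answer: Laura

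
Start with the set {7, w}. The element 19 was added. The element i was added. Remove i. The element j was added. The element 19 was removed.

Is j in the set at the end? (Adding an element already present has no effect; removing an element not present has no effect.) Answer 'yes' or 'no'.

Tracking the set through each operation:
Start: {7, w}
Event 1 (add 19): added. Set: {19, 7, w}
Event 2 (add i): added. Set: {19, 7, i, w}
Event 3 (remove i): removed. Set: {19, 7, w}
Event 4 (add j): added. Set: {19, 7, j, w}
Event 5 (remove 19): removed. Set: {7, j, w}

Final set: {7, j, w} (size 3)
j is in the final set.

Answer: yes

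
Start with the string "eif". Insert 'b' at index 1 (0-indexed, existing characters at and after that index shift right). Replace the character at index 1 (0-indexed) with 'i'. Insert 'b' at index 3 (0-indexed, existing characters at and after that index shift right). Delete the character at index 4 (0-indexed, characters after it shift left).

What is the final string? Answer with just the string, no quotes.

Answer: eiib

Derivation:
Applying each edit step by step:
Start: "eif"
Op 1 (insert 'b' at idx 1): "eif" -> "ebif"
Op 2 (replace idx 1: 'b' -> 'i'): "ebif" -> "eiif"
Op 3 (insert 'b' at idx 3): "eiif" -> "eiibf"
Op 4 (delete idx 4 = 'f'): "eiibf" -> "eiib"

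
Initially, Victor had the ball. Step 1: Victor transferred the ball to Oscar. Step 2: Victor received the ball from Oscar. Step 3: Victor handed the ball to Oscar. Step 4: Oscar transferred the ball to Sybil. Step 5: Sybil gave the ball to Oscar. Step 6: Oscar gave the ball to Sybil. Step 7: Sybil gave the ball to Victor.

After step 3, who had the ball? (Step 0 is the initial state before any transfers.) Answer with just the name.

Answer: Oscar

Derivation:
Tracking the ball holder through step 3:
After step 0 (start): Victor
After step 1: Oscar
After step 2: Victor
After step 3: Oscar

At step 3, the holder is Oscar.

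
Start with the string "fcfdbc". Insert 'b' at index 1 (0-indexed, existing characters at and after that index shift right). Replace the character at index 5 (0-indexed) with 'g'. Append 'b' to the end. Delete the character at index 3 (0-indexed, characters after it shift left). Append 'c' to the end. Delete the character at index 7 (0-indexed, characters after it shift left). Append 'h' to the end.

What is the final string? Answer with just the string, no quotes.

Applying each edit step by step:
Start: "fcfdbc"
Op 1 (insert 'b' at idx 1): "fcfdbc" -> "fbcfdbc"
Op 2 (replace idx 5: 'b' -> 'g'): "fbcfdbc" -> "fbcfdgc"
Op 3 (append 'b'): "fbcfdgc" -> "fbcfdgcb"
Op 4 (delete idx 3 = 'f'): "fbcfdgcb" -> "fbcdgcb"
Op 5 (append 'c'): "fbcdgcb" -> "fbcdgcbc"
Op 6 (delete idx 7 = 'c'): "fbcdgcbc" -> "fbcdgcb"
Op 7 (append 'h'): "fbcdgcb" -> "fbcdgcbh"

Answer: fbcdgcbh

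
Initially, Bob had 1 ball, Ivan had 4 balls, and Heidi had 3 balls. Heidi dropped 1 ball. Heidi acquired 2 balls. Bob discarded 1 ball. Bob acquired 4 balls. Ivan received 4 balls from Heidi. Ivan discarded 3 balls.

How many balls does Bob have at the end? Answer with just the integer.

Answer: 4

Derivation:
Tracking counts step by step:
Start: Bob=1, Ivan=4, Heidi=3
Event 1 (Heidi -1): Heidi: 3 -> 2. State: Bob=1, Ivan=4, Heidi=2
Event 2 (Heidi +2): Heidi: 2 -> 4. State: Bob=1, Ivan=4, Heidi=4
Event 3 (Bob -1): Bob: 1 -> 0. State: Bob=0, Ivan=4, Heidi=4
Event 4 (Bob +4): Bob: 0 -> 4. State: Bob=4, Ivan=4, Heidi=4
Event 5 (Heidi -> Ivan, 4): Heidi: 4 -> 0, Ivan: 4 -> 8. State: Bob=4, Ivan=8, Heidi=0
Event 6 (Ivan -3): Ivan: 8 -> 5. State: Bob=4, Ivan=5, Heidi=0

Bob's final count: 4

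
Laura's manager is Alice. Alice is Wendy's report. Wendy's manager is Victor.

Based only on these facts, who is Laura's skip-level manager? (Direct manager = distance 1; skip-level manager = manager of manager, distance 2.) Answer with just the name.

Answer: Wendy

Derivation:
Reconstructing the manager chain from the given facts:
  Victor -> Wendy -> Alice -> Laura
(each arrow means 'manager of the next')
Positions in the chain (0 = top):
  position of Victor: 0
  position of Wendy: 1
  position of Alice: 2
  position of Laura: 3

Laura is at position 3; the skip-level manager is 2 steps up the chain, i.e. position 1: Wendy.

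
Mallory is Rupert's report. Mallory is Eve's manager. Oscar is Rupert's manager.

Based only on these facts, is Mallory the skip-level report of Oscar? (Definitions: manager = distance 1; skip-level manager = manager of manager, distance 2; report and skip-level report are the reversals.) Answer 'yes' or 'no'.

Answer: yes

Derivation:
Reconstructing the manager chain from the given facts:
  Oscar -> Rupert -> Mallory -> Eve
(each arrow means 'manager of the next')
Positions in the chain (0 = top):
  position of Oscar: 0
  position of Rupert: 1
  position of Mallory: 2
  position of Eve: 3

Mallory is at position 2, Oscar is at position 0; signed distance (j - i) = -2.
'skip-level report' requires j - i = -2. Actual distance is -2, so the relation HOLDS.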